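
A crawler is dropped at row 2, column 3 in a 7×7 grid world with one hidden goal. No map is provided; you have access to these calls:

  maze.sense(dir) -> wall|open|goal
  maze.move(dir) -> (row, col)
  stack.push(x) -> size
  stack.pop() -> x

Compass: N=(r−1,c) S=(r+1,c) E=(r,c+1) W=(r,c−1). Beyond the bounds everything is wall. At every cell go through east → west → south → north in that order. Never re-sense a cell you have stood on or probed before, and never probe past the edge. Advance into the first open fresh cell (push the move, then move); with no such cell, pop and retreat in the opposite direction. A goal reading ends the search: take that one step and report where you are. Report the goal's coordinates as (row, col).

Now I run maze.sense passing east, → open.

I invoke stack.push passing east, and observe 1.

Then maze.move passing east, giving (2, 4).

I use maze.sense passing east, yielding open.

Next I call stack.push passing east, and observe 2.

Invoking maze.move passing east, and get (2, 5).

Using maze.sense passing east, and get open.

Next I call stack.push passing east, : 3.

I call maze.move passing east, and see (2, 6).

Then maze.sense passing south, and observe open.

Next I call stack.push passing south, → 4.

I use maze.move passing south, yielding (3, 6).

I try maze.sense passing west, yielding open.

Now I run stack.push passing west, and observe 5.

I use maze.move passing west, giving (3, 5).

I call maze.sense passing west, which returns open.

Calling stack.push passing west, giving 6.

Now I run maze.move passing west, which returns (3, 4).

Using maze.sense passing west, — result: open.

I run stack.push passing west, → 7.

I call maze.move passing west, and see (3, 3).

Using maze.sense passing west, yielding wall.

I run maze.sense passing south, yielding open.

I call stack.push passing south, which returns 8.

Next I call maze.move passing south, and see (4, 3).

I call maze.sense passing east, and observe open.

Calling stack.push passing east, which returns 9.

I invoke maze.move passing east, and observe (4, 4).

Now I run maze.sense passing east, which returns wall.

Calling maze.sense passing south, giving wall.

I try stack.pop(), yielding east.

I run maze.move passing west, — result: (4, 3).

Using maze.sense passing west, — result: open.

Now I run stack.push passing west, and get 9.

I try maze.move passing west, and observe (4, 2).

I try maze.sense passing west, which returns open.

I call stack.push passing west, which returns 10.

Using maze.move passing west, and see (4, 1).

I invoke maze.sense passing west, → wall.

I invoke maze.sense passing south, — result: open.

I call stack.push passing south, yielding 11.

Then maze.move passing south, : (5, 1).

Next I call maze.sense passing east, and get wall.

Then maze.sense passing west, and get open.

I call stack.push passing west, yielding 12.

I use maze.move passing west, and see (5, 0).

I call maze.sense passing south, and get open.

Invoking stack.push passing south, and see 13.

I try maze.move passing south, and see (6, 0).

I use maze.sense passing east, : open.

Using stack.push passing east, and see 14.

I run maze.move passing east, : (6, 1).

Now I run maze.sense passing east, → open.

I run stack.push passing east, → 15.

Invoking maze.move passing east, which returns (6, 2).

I call maze.sense passing east, and get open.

Next I call stack.push passing east, which returns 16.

Invoking maze.move passing east, → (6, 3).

Then maze.sense passing east, : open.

I use stack.push passing east, giving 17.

Next I call maze.move passing east, — result: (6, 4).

Then maze.sense passing east, giving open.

I call stack.push passing east, giving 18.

Invoking maze.move passing east, which returns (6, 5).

I try maze.sense passing east, giving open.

I invoke stack.push passing east, yielding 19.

Calling maze.move passing east, : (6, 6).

Next I call maze.sense passing north, giving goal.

I call maze.move passing north, : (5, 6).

Answer: (5, 6)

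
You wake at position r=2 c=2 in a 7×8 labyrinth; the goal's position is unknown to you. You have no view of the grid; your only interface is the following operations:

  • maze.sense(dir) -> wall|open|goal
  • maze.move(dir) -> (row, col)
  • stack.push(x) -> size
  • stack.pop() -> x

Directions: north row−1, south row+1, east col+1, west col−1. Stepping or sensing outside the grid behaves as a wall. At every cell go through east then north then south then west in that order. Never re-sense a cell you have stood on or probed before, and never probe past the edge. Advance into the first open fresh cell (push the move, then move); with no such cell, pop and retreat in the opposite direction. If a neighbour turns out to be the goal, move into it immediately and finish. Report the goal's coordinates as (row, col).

> maze.sense dir='east'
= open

> stack.push x='east'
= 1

> maze.move dir='east'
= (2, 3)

> maze.sense dir='east'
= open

> stack.push x='east'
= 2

> maze.move dir='east'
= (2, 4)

> maze.sense dir='east'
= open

> stack.push x='east'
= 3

> maze.move dir='east'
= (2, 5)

> maze.sense dir='east'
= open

> stack.push x='east'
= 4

> maze.move dir='east'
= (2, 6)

> maze.sense dir='east'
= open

> stack.push x='east'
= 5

> maze.move dir='east'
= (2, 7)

> maze.sense dir='north'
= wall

> maze.sense dir='south'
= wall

> stack.pop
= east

> maze.move dir='west'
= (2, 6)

> maze.sense dir='north'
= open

> stack.push x='north'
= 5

> maze.move dir='north'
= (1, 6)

> maze.sense dir='north'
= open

> stack.push x='north'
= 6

> maze.move dir='north'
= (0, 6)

> maze.sense dir='east'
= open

> stack.push x='east'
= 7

> maze.move dir='east'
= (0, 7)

> stack.pop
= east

> maze.move dir='west'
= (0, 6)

> maze.sense dir='west'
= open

> stack.push x='west'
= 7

> maze.move dir='west'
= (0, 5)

> maze.sense dir='south'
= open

> stack.push x='south'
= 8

> maze.move dir='south'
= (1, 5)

> maze.sense dir='west'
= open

> stack.push x='west'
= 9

> maze.move dir='west'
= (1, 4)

> maze.sense dir='north'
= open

> stack.push x='north'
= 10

> maze.move dir='north'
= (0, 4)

> maze.sense dir='west'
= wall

> stack.pop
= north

> maze.move dir='south'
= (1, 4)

> maze.sense dir='west'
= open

> stack.push x='west'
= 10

> maze.move dir='west'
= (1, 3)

> maze.sense dir='west'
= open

> stack.push x='west'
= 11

> maze.move dir='west'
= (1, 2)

> maze.sense dir='north'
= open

> stack.push x='north'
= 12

> maze.move dir='north'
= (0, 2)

> maze.sense dir='west'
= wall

> stack.pop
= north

> maze.move dir='south'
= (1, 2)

> maze.sense dir='west'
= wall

> stack.pop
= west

> maze.move dir='east'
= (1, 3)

> stack.pop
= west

> maze.move dir='east'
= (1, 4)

> stack.pop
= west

> maze.move dir='east'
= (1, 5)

> stack.pop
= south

> maze.move dir='north'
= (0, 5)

> stack.pop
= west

> maze.move dir='east'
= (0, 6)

> stack.pop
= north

> maze.move dir='south'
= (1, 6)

> stack.pop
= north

> maze.move dir='south'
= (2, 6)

> maze.sense dir='south'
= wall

> stack.pop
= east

> maze.move dir='west'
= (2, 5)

> maze.sense dir='south'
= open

> stack.push x='south'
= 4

> maze.move dir='south'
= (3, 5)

> maze.sense dir='south'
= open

> stack.push x='south'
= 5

> maze.move dir='south'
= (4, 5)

> maze.sense dir='east'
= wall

> maze.sense dir='south'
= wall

> maze.sense dir='west'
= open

> stack.push x='west'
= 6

> maze.move dir='west'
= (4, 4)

> maze.sense dir='north'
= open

> stack.push x='north'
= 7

> maze.move dir='north'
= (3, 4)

> maze.sense dir='west'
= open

> stack.push x='west'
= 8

> maze.move dir='west'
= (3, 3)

> maze.sense dir='south'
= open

> stack.push x='south'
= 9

> maze.move dir='south'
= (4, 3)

> maze.sense dir='south'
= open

> stack.push x='south'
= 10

> maze.move dir='south'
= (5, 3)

> maze.sense dir='east'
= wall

> maze.sense dir='south'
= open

> stack.push x='south'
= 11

> maze.move dir='south'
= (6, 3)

> maze.sense dir='east'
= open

> stack.push x='east'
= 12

> maze.move dir='east'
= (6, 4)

> maze.sense dir='east'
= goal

> maze.move dir='east'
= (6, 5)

Answer: (6, 5)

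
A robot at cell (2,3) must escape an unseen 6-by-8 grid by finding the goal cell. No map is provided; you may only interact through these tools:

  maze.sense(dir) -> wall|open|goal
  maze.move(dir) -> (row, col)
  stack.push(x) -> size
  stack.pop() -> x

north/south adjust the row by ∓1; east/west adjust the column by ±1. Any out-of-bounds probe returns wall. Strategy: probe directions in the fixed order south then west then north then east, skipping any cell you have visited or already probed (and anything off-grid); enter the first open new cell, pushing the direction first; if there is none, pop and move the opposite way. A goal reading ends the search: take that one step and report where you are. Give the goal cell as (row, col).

Now I run maze.sense(south), — result: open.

I use stack.push(south), which returns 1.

Using maze.move(south), giving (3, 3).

I call maze.sense(south), and get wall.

I call maze.sense(west), giving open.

Calling stack.push(west), — result: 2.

Next I call maze.move(west), — result: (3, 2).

Invoking maze.sense(south), → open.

I invoke stack.push(south), which returns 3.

Invoking maze.move(south), : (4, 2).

I invoke maze.sense(south), yielding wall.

Next I call maze.sense(west), and get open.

I use stack.push(west), and get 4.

I use maze.move(west), giving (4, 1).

I invoke maze.sense(south), : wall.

I run maze.sense(west), : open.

I run stack.push(west), and get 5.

Now I run maze.move(west), — result: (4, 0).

Invoking maze.sense(south), and observe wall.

I call maze.sense(north), which returns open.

I run stack.push(north), which returns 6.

I use maze.move(north), : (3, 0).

Calling maze.sense(north), yielding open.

Invoking stack.push(north), and get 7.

Now I run maze.move(north), and observe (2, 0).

Calling maze.sense(north), : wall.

I invoke maze.sense(east), and get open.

Invoking stack.push(east), yielding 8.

I try maze.move(east), yielding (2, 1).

Next I call maze.sense(south), and observe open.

I use stack.push(south), → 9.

Next I call maze.move(south), → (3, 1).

Next I call stack.pop(), yielding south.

Using maze.move(north), which returns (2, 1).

I use maze.sense(north), and observe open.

Calling stack.push(north), and observe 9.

I run maze.move(north), giving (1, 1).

I run maze.sense(north), which returns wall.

I run maze.sense(east), → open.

I call stack.push(east), and get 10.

Then maze.move(east), → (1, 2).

Using maze.sense(south), : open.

I call stack.push(south), and get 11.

Calling maze.move(south), : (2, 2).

I call stack.pop, yielding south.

Then maze.move(north), and get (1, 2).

I use maze.sense(north), yielding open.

Invoking stack.push(north), yielding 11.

I try maze.move(north), which returns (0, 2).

I invoke maze.sense(east), yielding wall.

I run stack.pop(), and observe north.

Now I run maze.move(south), giving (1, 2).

I call maze.sense(east), : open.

Using stack.push(east), yielding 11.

Then maze.move(east), and see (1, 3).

Using maze.sense(east), giving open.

Calling stack.push(east), and see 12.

I run maze.move(east), and observe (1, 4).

Now I run maze.sense(south), which returns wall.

I use maze.sense(north), which returns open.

I run stack.push(north), and get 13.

I try maze.move(north), and see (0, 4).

Using maze.sense(east), and get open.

I call stack.push(east), yielding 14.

Then maze.move(east), — result: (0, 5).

I invoke maze.sense(south), → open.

Now I run stack.push(south), which returns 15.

Using maze.move(south), and get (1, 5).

Then maze.sense(south), → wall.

Then maze.sense(east), which returns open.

I invoke stack.push(east), : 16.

Then maze.move(east), giving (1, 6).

I try maze.sense(south), which returns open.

Next I call stack.push(south), → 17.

Using maze.move(south), yielding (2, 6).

Calling maze.sense(south), yielding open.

Then stack.push(south), and get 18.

Then maze.move(south), yielding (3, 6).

Calling maze.sense(south), and observe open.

I run stack.push(south), : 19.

Calling maze.move(south), and see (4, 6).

Invoking maze.sense(south), : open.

I call stack.push(south), giving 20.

Now I run maze.move(south), which returns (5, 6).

Then maze.sense(west), which returns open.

Then stack.push(west), giving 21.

I invoke maze.move(west), → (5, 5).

Then maze.sense(west), and get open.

I invoke stack.push(west), and observe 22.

Invoking maze.move(west), giving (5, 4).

Calling maze.sense(west), yielding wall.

Using maze.sense(north), and get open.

I run stack.push(north), yielding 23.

Calling maze.move(north), → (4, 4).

Calling maze.sense(north), which returns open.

I call stack.push(north), yielding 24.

Calling maze.move(north), : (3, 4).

Calling maze.sense(east), and get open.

Using stack.push(east), → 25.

I run maze.move(east), yielding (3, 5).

I run maze.sense(south), which returns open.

I try stack.push(south), — result: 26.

I call maze.move(south), → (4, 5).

I invoke stack.pop, — result: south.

Then maze.move(north), yielding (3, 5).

I use stack.pop, and see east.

Calling maze.move(west), yielding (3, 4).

I run stack.pop(), yielding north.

Using maze.move(south), and observe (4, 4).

I call stack.pop(), and see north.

Now I run maze.move(south), and observe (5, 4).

Calling stack.pop(), yielding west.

Now I run maze.move(east), which returns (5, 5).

Then stack.pop, and see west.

Now I run maze.move(east), and observe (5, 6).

Invoking maze.sense(east), — result: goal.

I invoke maze.move(east), yielding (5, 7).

Answer: (5, 7)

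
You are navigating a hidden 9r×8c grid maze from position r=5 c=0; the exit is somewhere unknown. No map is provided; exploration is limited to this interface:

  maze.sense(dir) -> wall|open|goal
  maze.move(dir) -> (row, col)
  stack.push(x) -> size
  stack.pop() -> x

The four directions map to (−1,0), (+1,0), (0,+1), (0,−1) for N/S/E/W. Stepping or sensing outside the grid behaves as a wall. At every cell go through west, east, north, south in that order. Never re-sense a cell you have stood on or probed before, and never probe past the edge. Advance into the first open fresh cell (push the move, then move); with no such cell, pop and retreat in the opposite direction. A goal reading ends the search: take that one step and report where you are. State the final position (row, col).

! maze.sense(dir: east) == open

! stack.push(x: east) == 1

! maze.move(dir: east) == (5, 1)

! maze.sense(dir: east) == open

! stack.push(x: east) == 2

! maze.move(dir: east) == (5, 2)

! maze.sense(dir: east) == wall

! maze.sense(dir: north) == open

! stack.push(x: north) == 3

! maze.move(dir: north) == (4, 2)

! maze.sense(dir: west) == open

! stack.push(x: west) == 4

! maze.move(dir: west) == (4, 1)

! maze.sense(dir: west) == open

! stack.push(x: west) == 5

! maze.move(dir: west) == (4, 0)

! maze.sense(dir: north) == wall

! stack.pop() == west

! maze.move(dir: east) == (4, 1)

! maze.sense(dir: north) == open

! stack.push(x: north) == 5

! maze.move(dir: north) == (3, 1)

! maze.sense(dir: east) == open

! stack.push(x: east) == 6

! maze.move(dir: east) == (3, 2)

! maze.sense(dir: east) == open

! stack.push(x: east) == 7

! maze.move(dir: east) == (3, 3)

! maze.sense(dir: east) == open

! stack.push(x: east) == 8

! maze.move(dir: east) == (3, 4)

! maze.sense(dir: east) == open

! stack.push(x: east) == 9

! maze.move(dir: east) == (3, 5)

! maze.sense(dir: east) == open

! stack.push(x: east) == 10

! maze.move(dir: east) == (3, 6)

! maze.sense(dir: east) == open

! stack.push(x: east) == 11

! maze.move(dir: east) == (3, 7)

! maze.sense(dir: north) == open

! stack.push(x: north) == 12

! maze.move(dir: north) == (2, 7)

! maze.sense(dir: west) == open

! stack.push(x: west) == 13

! maze.move(dir: west) == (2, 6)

! maze.sense(dir: west) == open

! stack.push(x: west) == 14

! maze.move(dir: west) == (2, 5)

! maze.sense(dir: west) == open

! stack.push(x: west) == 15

! maze.move(dir: west) == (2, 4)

! maze.sense(dir: west) == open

! stack.push(x: west) == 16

! maze.move(dir: west) == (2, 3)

! maze.sense(dir: west) == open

! stack.push(x: west) == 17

! maze.move(dir: west) == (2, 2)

! maze.sense(dir: west) == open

! stack.push(x: west) == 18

! maze.move(dir: west) == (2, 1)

! maze.sense(dir: west) == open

! stack.push(x: west) == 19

! maze.move(dir: west) == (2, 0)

! maze.sense(dir: north) == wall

! stack.pop() == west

! maze.move(dir: east) == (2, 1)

! maze.sense(dir: north) == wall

! stack.pop() == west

! maze.move(dir: east) == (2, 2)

! maze.sense(dir: north) == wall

! stack.pop() == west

! maze.move(dir: east) == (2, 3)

! maze.sense(dir: north) == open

! stack.push(x: north) == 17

! maze.move(dir: north) == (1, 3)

! maze.sense(dir: east) == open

! stack.push(x: east) == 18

! maze.move(dir: east) == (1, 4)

! maze.sense(dir: east) == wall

! maze.sense(dir: north) == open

! stack.push(x: north) == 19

! maze.move(dir: north) == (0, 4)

! maze.sense(dir: west) == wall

! maze.sense(dir: east) == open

! stack.push(x: east) == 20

! maze.move(dir: east) == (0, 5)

! maze.sense(dir: east) == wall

! stack.pop() == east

! maze.move(dir: west) == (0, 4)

! stack.pop() == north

! maze.move(dir: south) == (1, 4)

! stack.pop() == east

! maze.move(dir: west) == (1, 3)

! stack.pop() == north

! maze.move(dir: south) == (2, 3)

! stack.pop() == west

! maze.move(dir: east) == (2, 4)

! stack.pop() == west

! maze.move(dir: east) == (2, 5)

! stack.pop() == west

! maze.move(dir: east) == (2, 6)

! maze.sense(dir: north) == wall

! stack.pop() == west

! maze.move(dir: east) == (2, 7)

! maze.sense(dir: north) == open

! stack.push(x: north) == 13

! maze.move(dir: north) == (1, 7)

! maze.sense(dir: north) == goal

! maze.move(dir: north) == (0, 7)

Answer: (0, 7)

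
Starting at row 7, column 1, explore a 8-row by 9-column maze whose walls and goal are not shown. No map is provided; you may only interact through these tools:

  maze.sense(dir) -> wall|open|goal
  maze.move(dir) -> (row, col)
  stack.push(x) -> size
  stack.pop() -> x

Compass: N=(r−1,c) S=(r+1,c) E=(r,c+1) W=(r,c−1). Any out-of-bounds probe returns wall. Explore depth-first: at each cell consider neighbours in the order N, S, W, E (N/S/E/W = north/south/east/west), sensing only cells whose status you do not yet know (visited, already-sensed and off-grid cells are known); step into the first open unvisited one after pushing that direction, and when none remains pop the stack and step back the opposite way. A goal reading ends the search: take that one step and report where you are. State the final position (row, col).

Do: maze.sense[dir→north]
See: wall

Do: maze.sense[dir→west]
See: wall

Do: maze.sense[dir→east]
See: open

Do: stack.push[x→east]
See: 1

Do: maze.move[dir→east]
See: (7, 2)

Do: maze.sense[dir→north]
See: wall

Do: maze.sense[dir→east]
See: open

Do: stack.push[x→east]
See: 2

Do: maze.move[dir→east]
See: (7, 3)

Do: maze.sense[dir→north]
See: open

Do: stack.push[x→north]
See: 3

Do: maze.move[dir→north]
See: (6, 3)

Do: maze.sense[dir→north]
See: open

Do: stack.push[x→north]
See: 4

Do: maze.move[dir→north]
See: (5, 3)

Do: maze.sense[dir→north]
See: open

Do: stack.push[x→north]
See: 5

Do: maze.move[dir→north]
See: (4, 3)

Do: maze.sense[dir→north]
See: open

Do: stack.push[x→north]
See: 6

Do: maze.move[dir→north]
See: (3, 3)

Do: maze.sense[dir→north]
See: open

Do: stack.push[x→north]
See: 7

Do: maze.move[dir→north]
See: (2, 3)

Do: maze.sense[dir→north]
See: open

Do: stack.push[x→north]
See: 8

Do: maze.move[dir→north]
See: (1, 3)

Do: maze.sense[dir→north]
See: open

Do: stack.push[x→north]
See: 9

Do: maze.move[dir→north]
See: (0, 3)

Do: maze.sense[dir→west]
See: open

Do: stack.push[x→west]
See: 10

Do: maze.move[dir→west]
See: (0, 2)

Do: maze.sense[dir→south]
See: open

Do: stack.push[x→south]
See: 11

Do: maze.move[dir→south]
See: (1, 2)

Do: maze.sense[dir→south]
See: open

Do: stack.push[x→south]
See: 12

Do: maze.move[dir→south]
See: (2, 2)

Do: maze.sense[dir→south]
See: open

Do: stack.push[x→south]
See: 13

Do: maze.move[dir→south]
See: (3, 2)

Do: maze.sense[dir→south]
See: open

Do: stack.push[x→south]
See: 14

Do: maze.move[dir→south]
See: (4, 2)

Do: maze.sense[dir→south]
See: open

Do: stack.push[x→south]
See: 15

Do: maze.move[dir→south]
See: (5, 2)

Do: maze.sense[dir→west]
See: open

Do: stack.push[x→west]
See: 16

Do: maze.move[dir→west]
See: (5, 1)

Do: maze.sense[dir→north]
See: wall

Do: maze.sense[dir→west]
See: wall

Do: stack.pop[]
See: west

Do: maze.move[dir→east]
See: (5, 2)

Do: stack.pop[]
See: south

Do: maze.move[dir→north]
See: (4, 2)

Do: stack.pop[]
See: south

Do: maze.move[dir→north]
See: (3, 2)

Do: maze.sense[dir→west]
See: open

Do: stack.push[x→west]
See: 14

Do: maze.move[dir→west]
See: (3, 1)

Do: maze.sense[dir→north]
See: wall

Do: maze.sense[dir→west]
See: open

Do: stack.push[x→west]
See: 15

Do: maze.move[dir→west]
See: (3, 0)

Do: maze.sense[dir→north]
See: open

Do: stack.push[x→north]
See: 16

Do: maze.move[dir→north]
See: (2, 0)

Do: maze.sense[dir→north]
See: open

Do: stack.push[x→north]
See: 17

Do: maze.move[dir→north]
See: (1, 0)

Do: maze.sense[dir→north]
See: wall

Do: maze.sense[dir→east]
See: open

Do: stack.push[x→east]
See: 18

Do: maze.move[dir→east]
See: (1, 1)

Do: maze.sense[dir→north]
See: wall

Do: stack.pop[]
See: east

Do: maze.move[dir→west]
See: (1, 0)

Do: stack.pop[]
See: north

Do: maze.move[dir→south]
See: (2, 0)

Do: stack.pop[]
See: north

Do: maze.move[dir→south]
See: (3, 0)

Do: maze.sense[dir→south]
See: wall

Do: stack.pop[]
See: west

Do: maze.move[dir→east]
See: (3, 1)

Do: stack.pop[]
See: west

Do: maze.move[dir→east]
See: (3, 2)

Do: stack.pop[]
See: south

Do: maze.move[dir→north]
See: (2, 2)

Do: stack.pop[]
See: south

Do: maze.move[dir→north]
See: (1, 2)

Do: stack.pop[]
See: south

Do: maze.move[dir→north]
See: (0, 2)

Do: stack.pop[]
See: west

Do: maze.move[dir→east]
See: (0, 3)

Do: maze.sense[dir→east]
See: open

Do: stack.push[x→east]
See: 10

Do: maze.move[dir→east]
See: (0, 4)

Do: maze.sense[dir→south]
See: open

Do: stack.push[x→south]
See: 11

Do: maze.move[dir→south]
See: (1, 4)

Do: maze.sense[dir→south]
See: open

Do: stack.push[x→south]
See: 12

Do: maze.move[dir→south]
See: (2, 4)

Do: maze.sense[dir→south]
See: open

Do: stack.push[x→south]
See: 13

Do: maze.move[dir→south]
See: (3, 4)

Do: maze.sense[dir→south]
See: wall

Do: maze.sense[dir→east]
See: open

Do: stack.push[x→east]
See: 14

Do: maze.move[dir→east]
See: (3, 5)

Do: maze.sense[dir→north]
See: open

Do: stack.push[x→north]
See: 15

Do: maze.move[dir→north]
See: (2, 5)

Do: maze.sense[dir→north]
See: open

Do: stack.push[x→north]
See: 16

Do: maze.move[dir→north]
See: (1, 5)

Do: maze.sense[dir→north]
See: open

Do: stack.push[x→north]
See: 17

Do: maze.move[dir→north]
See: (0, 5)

Do: maze.sense[dir→east]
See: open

Do: stack.push[x→east]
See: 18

Do: maze.move[dir→east]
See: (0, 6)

Do: maze.sense[dir→south]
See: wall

Do: maze.sense[dir→east]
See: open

Do: stack.push[x→east]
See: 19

Do: maze.move[dir→east]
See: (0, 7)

Do: maze.sense[dir→south]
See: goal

Do: maze.move[dir→south]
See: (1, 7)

Answer: (1, 7)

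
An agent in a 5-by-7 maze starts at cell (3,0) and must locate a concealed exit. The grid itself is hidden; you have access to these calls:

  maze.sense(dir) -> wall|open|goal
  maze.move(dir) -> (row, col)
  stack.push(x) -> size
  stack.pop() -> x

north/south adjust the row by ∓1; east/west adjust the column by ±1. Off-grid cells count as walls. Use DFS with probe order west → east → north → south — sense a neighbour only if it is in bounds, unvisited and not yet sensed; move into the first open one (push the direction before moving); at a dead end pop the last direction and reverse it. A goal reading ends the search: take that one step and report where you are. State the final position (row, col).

% 1. maze.sense(dir='east') => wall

% 2. maze.sense(dir='north') => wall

% 3. maze.sense(dir='south') => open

% 4. stack.push(x='south') => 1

% 5. maze.move(dir='south') => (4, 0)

% 6. maze.sense(dir='east') => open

% 7. stack.push(x='east') => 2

% 8. maze.move(dir='east') => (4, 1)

% 9. maze.sense(dir='east') => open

% 10. stack.push(x='east') => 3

% 11. maze.move(dir='east') => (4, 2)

% 12. maze.sense(dir='east') => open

% 13. stack.push(x='east') => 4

% 14. maze.move(dir='east') => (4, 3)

% 15. maze.sense(dir='east') => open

% 16. stack.push(x='east') => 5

% 17. maze.move(dir='east') => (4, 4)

% 18. maze.sense(dir='east') => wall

% 19. maze.sense(dir='north') => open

% 20. stack.push(x='north') => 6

% 21. maze.move(dir='north') => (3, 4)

% 22. maze.sense(dir='west') => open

% 23. stack.push(x='west') => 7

% 24. maze.move(dir='west') => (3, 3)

% 25. maze.sense(dir='west') => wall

% 26. maze.sense(dir='north') => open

% 27. stack.push(x='north') => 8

% 28. maze.move(dir='north') => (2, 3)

% 29. maze.sense(dir='west') => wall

% 30. maze.sense(dir='east') => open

% 31. stack.push(x='east') => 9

% 32. maze.move(dir='east') => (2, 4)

% 33. maze.sense(dir='east') => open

% 34. stack.push(x='east') => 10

% 35. maze.move(dir='east') => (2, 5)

% 36. maze.sense(dir='east') => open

% 37. stack.push(x='east') => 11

% 38. maze.move(dir='east') => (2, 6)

% 39. maze.sense(dir='north') => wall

% 40. maze.sense(dir='south') => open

% 41. stack.push(x='south') => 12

% 42. maze.move(dir='south') => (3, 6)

% 43. maze.sense(dir='west') => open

% 44. stack.push(x='west') => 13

% 45. maze.move(dir='west') => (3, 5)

% 46. stack.pop() => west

% 47. maze.move(dir='east') => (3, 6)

% 48. maze.sense(dir='south') => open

% 49. stack.push(x='south') => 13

% 50. maze.move(dir='south') => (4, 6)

% 51. stack.pop() => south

% 52. maze.move(dir='north') => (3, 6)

% 53. stack.pop() => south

% 54. maze.move(dir='north') => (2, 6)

% 55. stack.pop() => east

% 56. maze.move(dir='west') => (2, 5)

% 57. maze.sense(dir='north') => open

% 58. stack.push(x='north') => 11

% 59. maze.move(dir='north') => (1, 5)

% 60. maze.sense(dir='west') => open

% 61. stack.push(x='west') => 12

% 62. maze.move(dir='west') => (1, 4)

% 63. maze.sense(dir='west') => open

% 64. stack.push(x='west') => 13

% 65. maze.move(dir='west') => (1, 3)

% 66. maze.sense(dir='west') => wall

% 67. maze.sense(dir='north') => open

% 68. stack.push(x='north') => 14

% 69. maze.move(dir='north') => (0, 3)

% 70. maze.sense(dir='west') => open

% 71. stack.push(x='west') => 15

% 72. maze.move(dir='west') => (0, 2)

% 73. maze.sense(dir='west') => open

% 74. stack.push(x='west') => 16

% 75. maze.move(dir='west') => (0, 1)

% 76. maze.sense(dir='west') => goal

% 77. maze.move(dir='west') => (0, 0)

Answer: (0, 0)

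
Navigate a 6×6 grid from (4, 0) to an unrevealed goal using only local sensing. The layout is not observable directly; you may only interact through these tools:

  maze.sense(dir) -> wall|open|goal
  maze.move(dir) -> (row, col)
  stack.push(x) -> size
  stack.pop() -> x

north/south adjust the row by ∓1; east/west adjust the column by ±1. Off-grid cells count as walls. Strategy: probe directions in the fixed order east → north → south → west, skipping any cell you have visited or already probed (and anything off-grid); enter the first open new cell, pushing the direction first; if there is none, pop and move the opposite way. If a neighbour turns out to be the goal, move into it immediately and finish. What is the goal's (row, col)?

==> maze.sense(dir=east)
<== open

==> stack.push(x=east)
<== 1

==> maze.move(dir=east)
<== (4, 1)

==> maze.sense(dir=east)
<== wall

==> maze.sense(dir=north)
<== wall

==> maze.sense(dir=south)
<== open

==> stack.push(x=south)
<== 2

==> maze.move(dir=south)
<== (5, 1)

==> maze.sense(dir=east)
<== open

==> stack.push(x=east)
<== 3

==> maze.move(dir=east)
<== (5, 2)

==> maze.sense(dir=east)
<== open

==> stack.push(x=east)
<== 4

==> maze.move(dir=east)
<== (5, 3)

==> maze.sense(dir=east)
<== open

==> stack.push(x=east)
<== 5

==> maze.move(dir=east)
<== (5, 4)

==> maze.sense(dir=east)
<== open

==> stack.push(x=east)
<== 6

==> maze.move(dir=east)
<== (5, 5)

==> maze.sense(dir=north)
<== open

==> stack.push(x=north)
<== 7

==> maze.move(dir=north)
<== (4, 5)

==> maze.sense(dir=north)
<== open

==> stack.push(x=north)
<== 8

==> maze.move(dir=north)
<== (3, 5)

==> maze.sense(dir=north)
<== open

==> stack.push(x=north)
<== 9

==> maze.move(dir=north)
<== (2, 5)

==> maze.sense(dir=north)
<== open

==> stack.push(x=north)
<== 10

==> maze.move(dir=north)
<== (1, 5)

==> maze.sense(dir=north)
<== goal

==> maze.move(dir=north)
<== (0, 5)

Answer: (0, 5)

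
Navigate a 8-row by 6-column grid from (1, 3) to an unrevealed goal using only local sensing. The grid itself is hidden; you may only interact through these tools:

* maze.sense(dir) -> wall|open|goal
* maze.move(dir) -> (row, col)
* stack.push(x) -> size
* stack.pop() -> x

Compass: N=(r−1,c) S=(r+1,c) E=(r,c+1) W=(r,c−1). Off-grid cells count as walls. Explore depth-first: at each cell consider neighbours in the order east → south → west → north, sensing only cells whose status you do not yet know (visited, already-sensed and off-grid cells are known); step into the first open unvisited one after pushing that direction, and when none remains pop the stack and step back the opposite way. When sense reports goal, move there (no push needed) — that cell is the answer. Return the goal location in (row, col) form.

CALL sense[dir: east]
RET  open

CALL push[x: east]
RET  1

CALL move[dir: east]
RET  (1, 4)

CALL sense[dir: east]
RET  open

CALL push[x: east]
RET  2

CALL move[dir: east]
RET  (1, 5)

CALL sense[dir: south]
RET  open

CALL push[x: south]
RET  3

CALL move[dir: south]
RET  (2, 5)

CALL sense[dir: south]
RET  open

CALL push[x: south]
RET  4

CALL move[dir: south]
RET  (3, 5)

CALL sense[dir: south]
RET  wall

CALL sense[dir: west]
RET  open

CALL push[x: west]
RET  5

CALL move[dir: west]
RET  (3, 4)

CALL sense[dir: south]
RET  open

CALL push[x: south]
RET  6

CALL move[dir: south]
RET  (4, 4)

CALL sense[dir: south]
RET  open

CALL push[x: south]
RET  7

CALL move[dir: south]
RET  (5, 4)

CALL sense[dir: east]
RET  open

CALL push[x: east]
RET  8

CALL move[dir: east]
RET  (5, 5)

CALL sense[dir: south]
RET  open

CALL push[x: south]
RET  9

CALL move[dir: south]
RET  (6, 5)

CALL sense[dir: south]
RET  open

CALL push[x: south]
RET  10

CALL move[dir: south]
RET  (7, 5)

CALL sense[dir: west]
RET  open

CALL push[x: west]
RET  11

CALL move[dir: west]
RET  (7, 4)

CALL sense[dir: west]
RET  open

CALL push[x: west]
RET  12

CALL move[dir: west]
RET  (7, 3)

CALL sense[dir: west]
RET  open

CALL push[x: west]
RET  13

CALL move[dir: west]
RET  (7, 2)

CALL sense[dir: west]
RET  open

CALL push[x: west]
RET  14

CALL move[dir: west]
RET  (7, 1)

CALL sense[dir: west]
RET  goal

CALL move[dir: west]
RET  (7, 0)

Answer: (7, 0)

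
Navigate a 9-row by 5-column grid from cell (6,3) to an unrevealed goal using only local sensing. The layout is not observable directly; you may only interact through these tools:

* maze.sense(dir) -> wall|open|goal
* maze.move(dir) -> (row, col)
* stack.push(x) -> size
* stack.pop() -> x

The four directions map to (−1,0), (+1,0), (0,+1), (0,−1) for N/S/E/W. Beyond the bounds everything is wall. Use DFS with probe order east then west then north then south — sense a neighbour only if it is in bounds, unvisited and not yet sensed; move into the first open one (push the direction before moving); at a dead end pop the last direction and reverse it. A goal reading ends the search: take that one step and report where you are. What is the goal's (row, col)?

CALL maze.sense[dir→east]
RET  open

CALL stack.push[x→east]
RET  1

CALL maze.move[dir→east]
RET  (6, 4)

CALL maze.sense[dir→north]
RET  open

CALL stack.push[x→north]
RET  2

CALL maze.move[dir→north]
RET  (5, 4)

CALL maze.sense[dir→west]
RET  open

CALL stack.push[x→west]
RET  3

CALL maze.move[dir→west]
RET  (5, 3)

CALL maze.sense[dir→west]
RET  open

CALL stack.push[x→west]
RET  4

CALL maze.move[dir→west]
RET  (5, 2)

CALL maze.sense[dir→west]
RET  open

CALL stack.push[x→west]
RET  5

CALL maze.move[dir→west]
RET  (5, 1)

CALL maze.sense[dir→west]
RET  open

CALL stack.push[x→west]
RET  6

CALL maze.move[dir→west]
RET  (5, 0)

CALL maze.sense[dir→north]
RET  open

CALL stack.push[x→north]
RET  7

CALL maze.move[dir→north]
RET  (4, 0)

CALL maze.sense[dir→east]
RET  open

CALL stack.push[x→east]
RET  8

CALL maze.move[dir→east]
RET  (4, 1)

CALL maze.sense[dir→east]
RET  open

CALL stack.push[x→east]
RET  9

CALL maze.move[dir→east]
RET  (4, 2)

CALL maze.sense[dir→east]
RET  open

CALL stack.push[x→east]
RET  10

CALL maze.move[dir→east]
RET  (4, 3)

CALL maze.sense[dir→east]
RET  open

CALL stack.push[x→east]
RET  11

CALL maze.move[dir→east]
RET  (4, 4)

CALL maze.sense[dir→north]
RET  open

CALL stack.push[x→north]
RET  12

CALL maze.move[dir→north]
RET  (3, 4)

CALL maze.sense[dir→west]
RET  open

CALL stack.push[x→west]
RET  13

CALL maze.move[dir→west]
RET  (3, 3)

CALL maze.sense[dir→west]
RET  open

CALL stack.push[x→west]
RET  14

CALL maze.move[dir→west]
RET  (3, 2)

CALL maze.sense[dir→west]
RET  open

CALL stack.push[x→west]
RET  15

CALL maze.move[dir→west]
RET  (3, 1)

CALL maze.sense[dir→west]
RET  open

CALL stack.push[x→west]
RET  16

CALL maze.move[dir→west]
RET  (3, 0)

CALL maze.sense[dir→north]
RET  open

CALL stack.push[x→north]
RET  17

CALL maze.move[dir→north]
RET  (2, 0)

CALL maze.sense[dir→east]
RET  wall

CALL maze.sense[dir→north]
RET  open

CALL stack.push[x→north]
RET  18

CALL maze.move[dir→north]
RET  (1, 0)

CALL maze.sense[dir→east]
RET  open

CALL stack.push[x→east]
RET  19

CALL maze.move[dir→east]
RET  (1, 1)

CALL maze.sense[dir→east]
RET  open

CALL stack.push[x→east]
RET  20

CALL maze.move[dir→east]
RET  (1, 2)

CALL maze.sense[dir→east]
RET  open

CALL stack.push[x→east]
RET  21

CALL maze.move[dir→east]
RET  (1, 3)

CALL maze.sense[dir→east]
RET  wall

CALL maze.sense[dir→north]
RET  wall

CALL maze.sense[dir→south]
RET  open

CALL stack.push[x→south]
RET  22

CALL maze.move[dir→south]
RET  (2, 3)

CALL maze.sense[dir→east]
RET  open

CALL stack.push[x→east]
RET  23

CALL maze.move[dir→east]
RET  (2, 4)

CALL stack.pop[]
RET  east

CALL maze.move[dir→west]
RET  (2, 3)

CALL maze.sense[dir→west]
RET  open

CALL stack.push[x→west]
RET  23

CALL maze.move[dir→west]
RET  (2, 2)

CALL stack.pop[]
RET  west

CALL maze.move[dir→east]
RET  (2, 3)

CALL stack.pop[]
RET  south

CALL maze.move[dir→north]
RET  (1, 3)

CALL stack.pop[]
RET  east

CALL maze.move[dir→west]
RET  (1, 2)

CALL maze.sense[dir→north]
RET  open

CALL stack.push[x→north]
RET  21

CALL maze.move[dir→north]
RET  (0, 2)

CALL maze.sense[dir→west]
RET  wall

CALL stack.pop[]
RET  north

CALL maze.move[dir→south]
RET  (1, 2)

CALL stack.pop[]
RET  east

CALL maze.move[dir→west]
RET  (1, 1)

CALL stack.pop[]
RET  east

CALL maze.move[dir→west]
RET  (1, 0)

CALL maze.sense[dir→north]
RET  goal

CALL maze.move[dir→north]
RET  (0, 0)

Answer: (0, 0)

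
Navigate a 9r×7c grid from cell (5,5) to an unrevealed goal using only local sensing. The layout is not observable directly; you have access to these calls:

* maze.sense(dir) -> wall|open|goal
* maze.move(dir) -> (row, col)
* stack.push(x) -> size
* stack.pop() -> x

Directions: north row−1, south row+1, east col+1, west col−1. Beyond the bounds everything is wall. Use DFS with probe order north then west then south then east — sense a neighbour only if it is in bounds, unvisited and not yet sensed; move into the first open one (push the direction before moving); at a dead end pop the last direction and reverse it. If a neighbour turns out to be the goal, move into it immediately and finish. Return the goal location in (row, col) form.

Act: maze.sense[dir: north]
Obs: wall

Act: maze.sense[dir: west]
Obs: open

Act: stack.push[x: west]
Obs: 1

Act: maze.move[dir: west]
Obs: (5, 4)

Act: maze.sense[dir: north]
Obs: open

Act: stack.push[x: north]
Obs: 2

Act: maze.move[dir: north]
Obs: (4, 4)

Act: maze.sense[dir: north]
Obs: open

Act: stack.push[x: north]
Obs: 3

Act: maze.move[dir: north]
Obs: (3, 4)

Act: maze.sense[dir: north]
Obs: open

Act: stack.push[x: north]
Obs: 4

Act: maze.move[dir: north]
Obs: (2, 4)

Act: maze.sense[dir: north]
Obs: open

Act: stack.push[x: north]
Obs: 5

Act: maze.move[dir: north]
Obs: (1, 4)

Act: maze.sense[dir: north]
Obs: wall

Act: maze.sense[dir: west]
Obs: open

Act: stack.push[x: west]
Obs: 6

Act: maze.move[dir: west]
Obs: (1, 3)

Act: maze.sense[dir: north]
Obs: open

Act: stack.push[x: north]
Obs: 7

Act: maze.move[dir: north]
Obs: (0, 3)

Act: maze.sense[dir: west]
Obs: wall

Act: stack.pop[]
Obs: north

Act: maze.move[dir: south]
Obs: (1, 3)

Act: maze.sense[dir: west]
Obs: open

Act: stack.push[x: west]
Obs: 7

Act: maze.move[dir: west]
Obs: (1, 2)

Act: maze.sense[dir: west]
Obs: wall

Act: maze.sense[dir: south]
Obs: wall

Act: stack.pop[]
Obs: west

Act: maze.move[dir: east]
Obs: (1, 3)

Act: maze.sense[dir: south]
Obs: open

Act: stack.push[x: south]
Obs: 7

Act: maze.move[dir: south]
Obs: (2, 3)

Act: maze.sense[dir: south]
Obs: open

Act: stack.push[x: south]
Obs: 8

Act: maze.move[dir: south]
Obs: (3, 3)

Act: maze.sense[dir: west]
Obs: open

Act: stack.push[x: west]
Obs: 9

Act: maze.move[dir: west]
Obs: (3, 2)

Act: maze.sense[dir: west]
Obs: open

Act: stack.push[x: west]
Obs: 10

Act: maze.move[dir: west]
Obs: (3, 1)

Act: maze.sense[dir: north]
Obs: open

Act: stack.push[x: north]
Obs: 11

Act: maze.move[dir: north]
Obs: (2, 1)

Act: maze.sense[dir: west]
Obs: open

Act: stack.push[x: west]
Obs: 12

Act: maze.move[dir: west]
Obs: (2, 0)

Act: maze.sense[dir: north]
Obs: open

Act: stack.push[x: north]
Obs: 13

Act: maze.move[dir: north]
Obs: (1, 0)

Act: maze.sense[dir: north]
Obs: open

Act: stack.push[x: north]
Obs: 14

Act: maze.move[dir: north]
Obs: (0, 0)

Act: maze.sense[dir: east]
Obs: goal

Act: maze.move[dir: east]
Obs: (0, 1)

Answer: (0, 1)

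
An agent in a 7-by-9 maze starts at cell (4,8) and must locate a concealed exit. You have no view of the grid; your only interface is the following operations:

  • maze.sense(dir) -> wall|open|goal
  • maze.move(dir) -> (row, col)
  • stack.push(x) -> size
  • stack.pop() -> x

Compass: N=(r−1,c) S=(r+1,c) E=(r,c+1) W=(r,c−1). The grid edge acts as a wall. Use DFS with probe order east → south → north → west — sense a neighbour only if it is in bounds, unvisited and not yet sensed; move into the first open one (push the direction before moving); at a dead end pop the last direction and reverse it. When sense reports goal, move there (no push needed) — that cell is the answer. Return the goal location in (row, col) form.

Do: maze.sense[dir→south]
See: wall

Do: maze.sense[dir→north]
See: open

Do: stack.push[x→north]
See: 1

Do: maze.move[dir→north]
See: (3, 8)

Do: maze.sense[dir→north]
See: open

Do: stack.push[x→north]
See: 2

Do: maze.move[dir→north]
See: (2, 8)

Do: maze.sense[dir→north]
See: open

Do: stack.push[x→north]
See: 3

Do: maze.move[dir→north]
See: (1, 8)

Do: maze.sense[dir→north]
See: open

Do: stack.push[x→north]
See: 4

Do: maze.move[dir→north]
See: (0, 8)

Do: maze.sense[dir→west]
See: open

Do: stack.push[x→west]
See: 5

Do: maze.move[dir→west]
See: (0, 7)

Do: maze.sense[dir→south]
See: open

Do: stack.push[x→south]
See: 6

Do: maze.move[dir→south]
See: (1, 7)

Do: maze.sense[dir→south]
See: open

Do: stack.push[x→south]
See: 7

Do: maze.move[dir→south]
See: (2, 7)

Do: maze.sense[dir→south]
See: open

Do: stack.push[x→south]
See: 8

Do: maze.move[dir→south]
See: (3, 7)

Do: maze.sense[dir→south]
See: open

Do: stack.push[x→south]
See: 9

Do: maze.move[dir→south]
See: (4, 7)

Do: maze.sense[dir→south]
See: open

Do: stack.push[x→south]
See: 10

Do: maze.move[dir→south]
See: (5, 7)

Do: maze.sense[dir→south]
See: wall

Do: maze.sense[dir→west]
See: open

Do: stack.push[x→west]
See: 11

Do: maze.move[dir→west]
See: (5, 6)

Do: maze.sense[dir→south]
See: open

Do: stack.push[x→south]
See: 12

Do: maze.move[dir→south]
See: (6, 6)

Do: maze.sense[dir→west]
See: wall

Do: stack.pop[]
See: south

Do: maze.move[dir→north]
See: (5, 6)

Do: maze.sense[dir→north]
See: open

Do: stack.push[x→north]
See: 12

Do: maze.move[dir→north]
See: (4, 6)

Do: maze.sense[dir→north]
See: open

Do: stack.push[x→north]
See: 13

Do: maze.move[dir→north]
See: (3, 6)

Do: maze.sense[dir→north]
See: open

Do: stack.push[x→north]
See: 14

Do: maze.move[dir→north]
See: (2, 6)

Do: maze.sense[dir→north]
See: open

Do: stack.push[x→north]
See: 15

Do: maze.move[dir→north]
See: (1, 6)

Do: maze.sense[dir→north]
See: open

Do: stack.push[x→north]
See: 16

Do: maze.move[dir→north]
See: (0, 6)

Do: maze.sense[dir→west]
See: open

Do: stack.push[x→west]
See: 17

Do: maze.move[dir→west]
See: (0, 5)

Do: maze.sense[dir→south]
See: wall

Do: maze.sense[dir→west]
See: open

Do: stack.push[x→west]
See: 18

Do: maze.move[dir→west]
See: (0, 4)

Do: maze.sense[dir→south]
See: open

Do: stack.push[x→south]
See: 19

Do: maze.move[dir→south]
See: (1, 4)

Do: maze.sense[dir→south]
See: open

Do: stack.push[x→south]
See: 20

Do: maze.move[dir→south]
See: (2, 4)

Do: maze.sense[dir→east]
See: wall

Do: maze.sense[dir→south]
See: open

Do: stack.push[x→south]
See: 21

Do: maze.move[dir→south]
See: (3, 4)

Do: maze.sense[dir→east]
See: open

Do: stack.push[x→east]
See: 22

Do: maze.move[dir→east]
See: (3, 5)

Do: maze.sense[dir→south]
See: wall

Do: stack.pop[]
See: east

Do: maze.move[dir→west]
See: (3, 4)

Do: maze.sense[dir→south]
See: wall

Do: maze.sense[dir→west]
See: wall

Do: stack.pop[]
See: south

Do: maze.move[dir→north]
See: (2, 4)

Do: maze.sense[dir→west]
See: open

Do: stack.push[x→west]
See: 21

Do: maze.move[dir→west]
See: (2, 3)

Do: maze.sense[dir→north]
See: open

Do: stack.push[x→north]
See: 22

Do: maze.move[dir→north]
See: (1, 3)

Do: maze.sense[dir→north]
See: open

Do: stack.push[x→north]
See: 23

Do: maze.move[dir→north]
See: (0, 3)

Do: maze.sense[dir→west]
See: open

Do: stack.push[x→west]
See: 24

Do: maze.move[dir→west]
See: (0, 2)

Do: maze.sense[dir→south]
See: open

Do: stack.push[x→south]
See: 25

Do: maze.move[dir→south]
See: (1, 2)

Do: maze.sense[dir→south]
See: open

Do: stack.push[x→south]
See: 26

Do: maze.move[dir→south]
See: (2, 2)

Do: maze.sense[dir→south]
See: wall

Do: maze.sense[dir→west]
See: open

Do: stack.push[x→west]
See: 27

Do: maze.move[dir→west]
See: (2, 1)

Do: maze.sense[dir→south]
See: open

Do: stack.push[x→south]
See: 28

Do: maze.move[dir→south]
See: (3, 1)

Do: maze.sense[dir→south]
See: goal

Do: maze.move[dir→south]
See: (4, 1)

Answer: (4, 1)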